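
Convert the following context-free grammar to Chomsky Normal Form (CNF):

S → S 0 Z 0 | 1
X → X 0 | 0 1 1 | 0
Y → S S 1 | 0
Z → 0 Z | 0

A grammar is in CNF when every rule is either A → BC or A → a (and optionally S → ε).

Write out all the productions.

T0 → 0; S → 1; T1 → 1; X → 0; Y → 0; Z → 0; S → S X0; X0 → T0 X1; X1 → Z T0; X → X T0; X → T0 X2; X2 → T1 T1; Y → S X3; X3 → S T1; Z → T0 Z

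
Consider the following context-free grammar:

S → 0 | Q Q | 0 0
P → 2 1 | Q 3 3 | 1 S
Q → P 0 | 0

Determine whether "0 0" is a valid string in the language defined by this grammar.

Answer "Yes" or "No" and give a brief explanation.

Yes - a valid derivation exists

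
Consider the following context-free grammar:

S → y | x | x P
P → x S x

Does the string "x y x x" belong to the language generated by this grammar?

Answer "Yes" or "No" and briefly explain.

No - no valid derivation exists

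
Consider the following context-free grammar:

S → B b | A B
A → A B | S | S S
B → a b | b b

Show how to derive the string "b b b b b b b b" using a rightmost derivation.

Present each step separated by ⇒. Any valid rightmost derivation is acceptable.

S ⇒ A B ⇒ A b b ⇒ S S b b ⇒ S B b b b ⇒ S b b b b b ⇒ B b b b b b b ⇒ b b b b b b b b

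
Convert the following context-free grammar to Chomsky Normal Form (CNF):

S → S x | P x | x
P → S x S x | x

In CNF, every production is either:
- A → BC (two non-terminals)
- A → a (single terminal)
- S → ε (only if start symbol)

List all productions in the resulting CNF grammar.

TX → x; S → x; P → x; S → S TX; S → P TX; P → S X0; X0 → TX X1; X1 → S TX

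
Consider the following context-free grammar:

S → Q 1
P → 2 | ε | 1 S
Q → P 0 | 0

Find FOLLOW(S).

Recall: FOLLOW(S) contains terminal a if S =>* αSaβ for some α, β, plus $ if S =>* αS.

We compute FOLLOW(S) using the standard algorithm.
FOLLOW(S) starts with {$}.
FIRST(P) = {1, 2, ε}
FIRST(Q) = {0, 1, 2}
FIRST(S) = {0, 1, 2}
FOLLOW(P) = {0}
FOLLOW(Q) = {1}
FOLLOW(S) = {$, 0}
Therefore, FOLLOW(S) = {$, 0}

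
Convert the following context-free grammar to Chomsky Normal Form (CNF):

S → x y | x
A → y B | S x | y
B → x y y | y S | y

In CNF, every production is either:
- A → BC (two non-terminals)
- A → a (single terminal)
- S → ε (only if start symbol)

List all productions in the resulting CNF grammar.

TX → x; TY → y; S → x; A → y; B → y; S → TX TY; A → TY B; A → S TX; B → TX X0; X0 → TY TY; B → TY S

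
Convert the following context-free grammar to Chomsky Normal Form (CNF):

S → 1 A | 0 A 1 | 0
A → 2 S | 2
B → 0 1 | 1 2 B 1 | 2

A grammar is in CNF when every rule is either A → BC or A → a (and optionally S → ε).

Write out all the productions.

T1 → 1; T0 → 0; S → 0; T2 → 2; A → 2; B → 2; S → T1 A; S → T0 X0; X0 → A T1; A → T2 S; B → T0 T1; B → T1 X1; X1 → T2 X2; X2 → B T1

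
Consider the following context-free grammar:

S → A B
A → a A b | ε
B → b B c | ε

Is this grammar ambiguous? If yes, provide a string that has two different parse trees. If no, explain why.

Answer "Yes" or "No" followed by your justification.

No - the grammar is unambiguous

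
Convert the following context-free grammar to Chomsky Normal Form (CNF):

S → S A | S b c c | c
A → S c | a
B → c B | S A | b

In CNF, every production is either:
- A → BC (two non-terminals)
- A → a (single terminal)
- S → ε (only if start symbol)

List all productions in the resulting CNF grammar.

TB → b; TC → c; S → c; A → a; B → b; S → S A; S → S X0; X0 → TB X1; X1 → TC TC; A → S TC; B → TC B; B → S A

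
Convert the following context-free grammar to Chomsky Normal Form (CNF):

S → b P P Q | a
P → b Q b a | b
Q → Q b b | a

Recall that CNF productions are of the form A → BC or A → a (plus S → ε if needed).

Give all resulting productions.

TB → b; S → a; TA → a; P → b; Q → a; S → TB X0; X0 → P X1; X1 → P Q; P → TB X2; X2 → Q X3; X3 → TB TA; Q → Q X4; X4 → TB TB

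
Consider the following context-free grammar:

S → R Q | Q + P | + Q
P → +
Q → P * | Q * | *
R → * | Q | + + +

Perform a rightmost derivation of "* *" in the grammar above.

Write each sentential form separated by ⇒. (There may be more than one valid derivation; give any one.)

S ⇒ R Q ⇒ R * ⇒ * *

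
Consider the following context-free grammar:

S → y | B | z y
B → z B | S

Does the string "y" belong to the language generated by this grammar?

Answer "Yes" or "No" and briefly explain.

Yes - a valid derivation exists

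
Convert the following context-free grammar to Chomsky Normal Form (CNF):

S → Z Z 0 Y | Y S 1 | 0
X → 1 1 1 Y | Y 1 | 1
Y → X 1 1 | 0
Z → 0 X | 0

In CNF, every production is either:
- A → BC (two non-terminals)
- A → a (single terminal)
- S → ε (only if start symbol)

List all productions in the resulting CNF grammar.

T0 → 0; T1 → 1; S → 0; X → 1; Y → 0; Z → 0; S → Z X0; X0 → Z X1; X1 → T0 Y; S → Y X2; X2 → S T1; X → T1 X3; X3 → T1 X4; X4 → T1 Y; X → Y T1; Y → X X5; X5 → T1 T1; Z → T0 X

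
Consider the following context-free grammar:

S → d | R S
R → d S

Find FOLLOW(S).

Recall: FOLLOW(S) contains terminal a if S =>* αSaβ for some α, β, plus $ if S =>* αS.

We compute FOLLOW(S) using the standard algorithm.
FOLLOW(S) starts with {$}.
FIRST(R) = {d}
FIRST(S) = {d}
FOLLOW(R) = {d}
FOLLOW(S) = {$, d}
Therefore, FOLLOW(S) = {$, d}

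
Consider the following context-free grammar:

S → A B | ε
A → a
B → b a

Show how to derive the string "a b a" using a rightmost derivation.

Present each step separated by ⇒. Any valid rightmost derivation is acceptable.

S ⇒ A B ⇒ A b a ⇒ a b a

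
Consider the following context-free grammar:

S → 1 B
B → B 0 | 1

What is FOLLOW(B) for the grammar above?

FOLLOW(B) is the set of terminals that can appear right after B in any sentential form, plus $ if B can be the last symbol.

We compute FOLLOW(B) using the standard algorithm.
FOLLOW(S) starts with {$}.
FIRST(B) = {1}
FIRST(S) = {1}
FOLLOW(B) = {$, 0}
FOLLOW(S) = {$}
Therefore, FOLLOW(B) = {$, 0}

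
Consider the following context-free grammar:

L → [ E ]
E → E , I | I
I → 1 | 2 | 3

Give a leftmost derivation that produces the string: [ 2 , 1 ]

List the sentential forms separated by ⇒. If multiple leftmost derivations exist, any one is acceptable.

L ⇒ [ E ] ⇒ [ E , I ] ⇒ [ I , I ] ⇒ [ 2 , I ] ⇒ [ 2 , 1 ]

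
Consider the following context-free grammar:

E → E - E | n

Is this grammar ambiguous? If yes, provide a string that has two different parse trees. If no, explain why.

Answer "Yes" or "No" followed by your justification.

Yes - the string 'n - n - n - n - n - n' has two distinct leftmost derivations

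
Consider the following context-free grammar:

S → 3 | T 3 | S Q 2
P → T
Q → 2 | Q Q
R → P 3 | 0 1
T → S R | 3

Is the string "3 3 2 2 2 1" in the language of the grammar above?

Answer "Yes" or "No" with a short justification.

No - no valid derivation exists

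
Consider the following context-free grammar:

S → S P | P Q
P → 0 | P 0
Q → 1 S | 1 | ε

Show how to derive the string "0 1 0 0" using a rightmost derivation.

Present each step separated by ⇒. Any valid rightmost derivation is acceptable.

S ⇒ S P ⇒ S P 0 ⇒ S 0 0 ⇒ P Q 0 0 ⇒ P 1 0 0 ⇒ 0 1 0 0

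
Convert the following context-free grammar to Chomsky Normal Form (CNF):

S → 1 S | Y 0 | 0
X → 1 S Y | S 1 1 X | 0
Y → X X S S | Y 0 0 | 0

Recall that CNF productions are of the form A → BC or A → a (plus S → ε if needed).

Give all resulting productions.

T1 → 1; T0 → 0; S → 0; X → 0; Y → 0; S → T1 S; S → Y T0; X → T1 X0; X0 → S Y; X → S X1; X1 → T1 X2; X2 → T1 X; Y → X X3; X3 → X X4; X4 → S S; Y → Y X5; X5 → T0 T0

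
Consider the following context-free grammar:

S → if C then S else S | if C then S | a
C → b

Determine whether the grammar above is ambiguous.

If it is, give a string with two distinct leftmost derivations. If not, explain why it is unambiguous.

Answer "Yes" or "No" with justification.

Yes - the string 'if b then if b then a else a' has two distinct leftmost derivations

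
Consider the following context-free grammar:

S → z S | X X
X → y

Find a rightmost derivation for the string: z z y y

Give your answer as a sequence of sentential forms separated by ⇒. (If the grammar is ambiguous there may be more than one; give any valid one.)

S ⇒ z S ⇒ z z S ⇒ z z X X ⇒ z z X y ⇒ z z y y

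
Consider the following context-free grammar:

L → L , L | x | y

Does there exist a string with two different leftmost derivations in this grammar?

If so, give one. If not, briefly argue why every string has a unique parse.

Yes - the string 'y , y , y , y , y' has two distinct leftmost derivations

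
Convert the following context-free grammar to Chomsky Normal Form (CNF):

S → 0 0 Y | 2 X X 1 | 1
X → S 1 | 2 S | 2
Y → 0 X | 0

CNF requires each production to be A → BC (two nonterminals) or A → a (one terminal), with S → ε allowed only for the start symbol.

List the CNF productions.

T0 → 0; T2 → 2; T1 → 1; S → 1; X → 2; Y → 0; S → T0 X0; X0 → T0 Y; S → T2 X1; X1 → X X2; X2 → X T1; X → S T1; X → T2 S; Y → T0 X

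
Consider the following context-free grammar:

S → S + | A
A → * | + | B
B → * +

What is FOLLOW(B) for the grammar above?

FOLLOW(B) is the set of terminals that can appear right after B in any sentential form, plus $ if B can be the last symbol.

We compute FOLLOW(B) using the standard algorithm.
FOLLOW(S) starts with {$}.
FIRST(A) = {*, +}
FIRST(B) = {*}
FIRST(S) = {*, +}
FOLLOW(A) = {$, +}
FOLLOW(B) = {$, +}
FOLLOW(S) = {$, +}
Therefore, FOLLOW(B) = {$, +}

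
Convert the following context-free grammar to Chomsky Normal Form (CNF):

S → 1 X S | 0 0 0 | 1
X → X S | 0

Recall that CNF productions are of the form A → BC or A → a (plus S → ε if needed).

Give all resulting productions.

T1 → 1; T0 → 0; S → 1; X → 0; S → T1 X0; X0 → X S; S → T0 X1; X1 → T0 T0; X → X S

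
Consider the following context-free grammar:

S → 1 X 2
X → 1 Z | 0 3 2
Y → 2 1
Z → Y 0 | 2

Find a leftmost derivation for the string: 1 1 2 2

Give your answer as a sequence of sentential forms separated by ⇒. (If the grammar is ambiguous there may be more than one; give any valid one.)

S ⇒ 1 X 2 ⇒ 1 1 Z 2 ⇒ 1 1 2 2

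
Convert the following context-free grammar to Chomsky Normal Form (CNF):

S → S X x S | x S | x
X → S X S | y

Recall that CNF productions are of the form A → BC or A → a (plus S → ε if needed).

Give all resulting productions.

TX → x; S → x; X → y; S → S X0; X0 → X X1; X1 → TX S; S → TX S; X → S X2; X2 → X S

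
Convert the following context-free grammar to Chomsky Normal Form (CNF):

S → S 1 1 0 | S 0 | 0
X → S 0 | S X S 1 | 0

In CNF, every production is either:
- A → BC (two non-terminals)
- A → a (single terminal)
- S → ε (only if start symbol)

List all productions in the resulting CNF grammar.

T1 → 1; T0 → 0; S → 0; X → 0; S → S X0; X0 → T1 X1; X1 → T1 T0; S → S T0; X → S T0; X → S X2; X2 → X X3; X3 → S T1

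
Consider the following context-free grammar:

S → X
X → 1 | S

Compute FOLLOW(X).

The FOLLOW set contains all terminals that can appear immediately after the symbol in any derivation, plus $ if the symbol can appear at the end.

We compute FOLLOW(X) using the standard algorithm.
FOLLOW(S) starts with {$}.
FIRST(S) = {1}
FIRST(X) = {1}
FOLLOW(S) = {$}
FOLLOW(X) = {$}
Therefore, FOLLOW(X) = {$}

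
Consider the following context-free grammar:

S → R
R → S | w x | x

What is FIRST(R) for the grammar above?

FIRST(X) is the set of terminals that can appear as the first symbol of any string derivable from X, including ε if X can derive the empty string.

We compute FIRST(R) using the standard algorithm.
FIRST(R) = {w, x}
FIRST(S) = {w, x}
Therefore, FIRST(R) = {w, x}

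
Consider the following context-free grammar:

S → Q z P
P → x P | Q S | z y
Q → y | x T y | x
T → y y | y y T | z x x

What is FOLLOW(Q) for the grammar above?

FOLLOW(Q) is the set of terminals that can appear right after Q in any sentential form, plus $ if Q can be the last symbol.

We compute FOLLOW(Q) using the standard algorithm.
FOLLOW(S) starts with {$}.
FIRST(P) = {x, y, z}
FIRST(Q) = {x, y}
FIRST(S) = {x, y}
FIRST(T) = {y, z}
FOLLOW(P) = {$}
FOLLOW(Q) = {x, y, z}
FOLLOW(S) = {$}
FOLLOW(T) = {y}
Therefore, FOLLOW(Q) = {x, y, z}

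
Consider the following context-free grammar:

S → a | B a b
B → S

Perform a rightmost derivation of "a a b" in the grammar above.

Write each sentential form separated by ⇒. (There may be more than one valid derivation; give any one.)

S ⇒ B a b ⇒ S a b ⇒ a a b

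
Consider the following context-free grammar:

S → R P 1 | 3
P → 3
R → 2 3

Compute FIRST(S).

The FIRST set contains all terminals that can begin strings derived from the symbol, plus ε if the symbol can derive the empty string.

We compute FIRST(S) using the standard algorithm.
FIRST(P) = {3}
FIRST(R) = {2}
FIRST(S) = {2, 3}
Therefore, FIRST(S) = {2, 3}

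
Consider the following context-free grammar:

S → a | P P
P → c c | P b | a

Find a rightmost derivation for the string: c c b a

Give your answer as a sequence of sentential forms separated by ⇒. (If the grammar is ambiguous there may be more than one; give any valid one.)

S ⇒ P P ⇒ P a ⇒ P b a ⇒ c c b a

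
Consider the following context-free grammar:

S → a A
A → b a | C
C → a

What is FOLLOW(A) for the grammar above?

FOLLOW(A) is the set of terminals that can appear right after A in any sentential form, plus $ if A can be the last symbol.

We compute FOLLOW(A) using the standard algorithm.
FOLLOW(S) starts with {$}.
FIRST(A) = {a, b}
FIRST(C) = {a}
FIRST(S) = {a}
FOLLOW(A) = {$}
FOLLOW(C) = {$}
FOLLOW(S) = {$}
Therefore, FOLLOW(A) = {$}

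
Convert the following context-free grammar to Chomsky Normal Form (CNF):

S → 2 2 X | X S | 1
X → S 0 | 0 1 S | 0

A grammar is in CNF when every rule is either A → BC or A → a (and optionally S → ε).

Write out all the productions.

T2 → 2; S → 1; T0 → 0; T1 → 1; X → 0; S → T2 X0; X0 → T2 X; S → X S; X → S T0; X → T0 X1; X1 → T1 S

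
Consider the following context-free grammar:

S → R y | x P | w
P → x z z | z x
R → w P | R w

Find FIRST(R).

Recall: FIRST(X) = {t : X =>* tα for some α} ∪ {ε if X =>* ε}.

We compute FIRST(R) using the standard algorithm.
FIRST(P) = {x, z}
FIRST(R) = {w}
FIRST(S) = {w, x}
Therefore, FIRST(R) = {w}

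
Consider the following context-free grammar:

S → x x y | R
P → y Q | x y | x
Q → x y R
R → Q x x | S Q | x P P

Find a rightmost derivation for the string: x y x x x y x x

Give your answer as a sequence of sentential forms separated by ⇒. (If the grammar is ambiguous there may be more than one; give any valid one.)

S ⇒ R ⇒ Q x x ⇒ x y R x x ⇒ x y x P P x x ⇒ x y x P x y x x ⇒ x y x x x y x x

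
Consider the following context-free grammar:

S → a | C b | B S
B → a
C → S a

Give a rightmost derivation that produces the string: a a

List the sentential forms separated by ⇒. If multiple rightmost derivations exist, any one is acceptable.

S ⇒ B S ⇒ B a ⇒ a a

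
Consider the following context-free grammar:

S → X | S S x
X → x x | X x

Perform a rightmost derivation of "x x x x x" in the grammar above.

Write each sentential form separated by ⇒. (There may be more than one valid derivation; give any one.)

S ⇒ X ⇒ X x ⇒ X x x ⇒ X x x x ⇒ x x x x x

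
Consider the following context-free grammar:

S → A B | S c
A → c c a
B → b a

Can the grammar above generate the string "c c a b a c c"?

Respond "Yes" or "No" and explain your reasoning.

Yes - a valid derivation exists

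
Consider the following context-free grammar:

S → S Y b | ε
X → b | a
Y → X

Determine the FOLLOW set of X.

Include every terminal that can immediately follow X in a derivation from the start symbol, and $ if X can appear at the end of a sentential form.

We compute FOLLOW(X) using the standard algorithm.
FOLLOW(S) starts with {$}.
FIRST(S) = {a, b, ε}
FIRST(X) = {a, b}
FIRST(Y) = {a, b}
FOLLOW(S) = {$, a, b}
FOLLOW(X) = {b}
FOLLOW(Y) = {b}
Therefore, FOLLOW(X) = {b}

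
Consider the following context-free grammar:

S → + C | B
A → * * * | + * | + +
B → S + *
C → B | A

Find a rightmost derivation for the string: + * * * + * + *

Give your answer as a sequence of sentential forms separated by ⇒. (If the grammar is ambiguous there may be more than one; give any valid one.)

S ⇒ B ⇒ S + * ⇒ B + * ⇒ S + * + * ⇒ + C + * + * ⇒ + A + * + * ⇒ + * * * + * + *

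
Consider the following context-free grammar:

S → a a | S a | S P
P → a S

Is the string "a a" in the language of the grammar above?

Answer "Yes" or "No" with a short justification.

Yes - a valid derivation exists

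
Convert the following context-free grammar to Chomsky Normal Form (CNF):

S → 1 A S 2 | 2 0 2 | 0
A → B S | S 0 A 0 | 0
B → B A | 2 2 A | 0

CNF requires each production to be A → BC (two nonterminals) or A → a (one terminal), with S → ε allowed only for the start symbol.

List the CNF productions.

T1 → 1; T2 → 2; T0 → 0; S → 0; A → 0; B → 0; S → T1 X0; X0 → A X1; X1 → S T2; S → T2 X2; X2 → T0 T2; A → B S; A → S X3; X3 → T0 X4; X4 → A T0; B → B A; B → T2 X5; X5 → T2 A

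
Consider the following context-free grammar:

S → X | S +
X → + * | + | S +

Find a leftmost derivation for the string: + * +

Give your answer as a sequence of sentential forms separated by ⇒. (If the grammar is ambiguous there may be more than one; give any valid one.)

S ⇒ S + ⇒ X + ⇒ + * +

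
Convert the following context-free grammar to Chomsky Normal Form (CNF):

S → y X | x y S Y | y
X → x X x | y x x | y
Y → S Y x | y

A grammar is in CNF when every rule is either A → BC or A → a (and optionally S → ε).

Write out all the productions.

TY → y; TX → x; S → y; X → y; Y → y; S → TY X; S → TX X0; X0 → TY X1; X1 → S Y; X → TX X2; X2 → X TX; X → TY X3; X3 → TX TX; Y → S X4; X4 → Y TX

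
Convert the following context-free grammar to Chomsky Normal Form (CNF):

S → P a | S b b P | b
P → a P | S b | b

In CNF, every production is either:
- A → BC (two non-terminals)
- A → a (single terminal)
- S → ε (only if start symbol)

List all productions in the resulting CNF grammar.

TA → a; TB → b; S → b; P → b; S → P TA; S → S X0; X0 → TB X1; X1 → TB P; P → TA P; P → S TB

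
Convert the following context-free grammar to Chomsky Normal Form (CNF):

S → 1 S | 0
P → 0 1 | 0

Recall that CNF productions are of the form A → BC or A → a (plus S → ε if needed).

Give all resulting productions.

T1 → 1; S → 0; T0 → 0; P → 0; S → T1 S; P → T0 T1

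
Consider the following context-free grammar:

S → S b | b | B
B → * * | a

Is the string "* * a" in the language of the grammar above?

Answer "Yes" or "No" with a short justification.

No - no valid derivation exists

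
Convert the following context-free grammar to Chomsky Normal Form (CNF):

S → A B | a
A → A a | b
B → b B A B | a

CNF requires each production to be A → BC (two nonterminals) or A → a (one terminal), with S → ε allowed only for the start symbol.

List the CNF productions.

S → a; TA → a; A → b; TB → b; B → a; S → A B; A → A TA; B → TB X0; X0 → B X1; X1 → A B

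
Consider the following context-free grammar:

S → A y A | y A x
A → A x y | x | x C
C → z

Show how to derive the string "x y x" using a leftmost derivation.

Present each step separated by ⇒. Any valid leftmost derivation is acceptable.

S ⇒ A y A ⇒ x y A ⇒ x y x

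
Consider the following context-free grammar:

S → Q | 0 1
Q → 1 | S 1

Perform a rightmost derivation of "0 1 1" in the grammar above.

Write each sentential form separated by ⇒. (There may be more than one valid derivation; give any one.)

S ⇒ Q ⇒ S 1 ⇒ 0 1 1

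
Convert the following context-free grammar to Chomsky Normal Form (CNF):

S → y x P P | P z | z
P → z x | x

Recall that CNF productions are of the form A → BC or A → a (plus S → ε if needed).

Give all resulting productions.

TY → y; TX → x; TZ → z; S → z; P → x; S → TY X0; X0 → TX X1; X1 → P P; S → P TZ; P → TZ TX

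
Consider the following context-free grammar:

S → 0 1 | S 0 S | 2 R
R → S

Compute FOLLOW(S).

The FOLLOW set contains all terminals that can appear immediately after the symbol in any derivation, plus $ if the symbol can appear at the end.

We compute FOLLOW(S) using the standard algorithm.
FOLLOW(S) starts with {$}.
FIRST(R) = {0, 2}
FIRST(S) = {0, 2}
FOLLOW(R) = {$, 0}
FOLLOW(S) = {$, 0}
Therefore, FOLLOW(S) = {$, 0}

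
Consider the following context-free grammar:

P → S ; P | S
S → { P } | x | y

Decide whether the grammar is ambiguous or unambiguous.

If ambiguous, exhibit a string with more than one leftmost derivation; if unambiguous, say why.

Unambiguous - every string in the language has a unique leftmost derivation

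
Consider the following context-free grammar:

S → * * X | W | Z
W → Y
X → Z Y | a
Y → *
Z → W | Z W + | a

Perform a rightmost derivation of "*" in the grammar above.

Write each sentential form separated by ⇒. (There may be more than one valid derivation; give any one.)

S ⇒ W ⇒ Y ⇒ *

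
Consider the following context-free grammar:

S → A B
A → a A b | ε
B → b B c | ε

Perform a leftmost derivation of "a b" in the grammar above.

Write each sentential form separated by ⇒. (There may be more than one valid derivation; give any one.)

S ⇒ A B ⇒ a A b B ⇒ a b B ⇒ a b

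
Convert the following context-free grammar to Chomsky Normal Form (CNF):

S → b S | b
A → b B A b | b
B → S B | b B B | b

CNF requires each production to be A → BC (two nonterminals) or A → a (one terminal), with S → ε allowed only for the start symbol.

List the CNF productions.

TB → b; S → b; A → b; B → b; S → TB S; A → TB X0; X0 → B X1; X1 → A TB; B → S B; B → TB X2; X2 → B B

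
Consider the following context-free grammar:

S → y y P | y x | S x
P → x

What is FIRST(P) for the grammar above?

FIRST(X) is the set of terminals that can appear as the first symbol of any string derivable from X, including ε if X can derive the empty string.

We compute FIRST(P) using the standard algorithm.
FIRST(P) = {x}
FIRST(S) = {y}
Therefore, FIRST(P) = {x}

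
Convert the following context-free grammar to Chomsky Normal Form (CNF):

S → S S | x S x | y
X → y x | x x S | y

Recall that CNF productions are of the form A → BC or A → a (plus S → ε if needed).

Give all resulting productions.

TX → x; S → y; TY → y; X → y; S → S S; S → TX X0; X0 → S TX; X → TY TX; X → TX X1; X1 → TX S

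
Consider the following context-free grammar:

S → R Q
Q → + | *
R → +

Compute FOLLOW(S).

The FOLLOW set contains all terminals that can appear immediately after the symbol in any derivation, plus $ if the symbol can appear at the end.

We compute FOLLOW(S) using the standard algorithm.
FOLLOW(S) starts with {$}.
FIRST(Q) = {*, +}
FIRST(R) = {+}
FIRST(S) = {+}
FOLLOW(Q) = {$}
FOLLOW(R) = {*, +}
FOLLOW(S) = {$}
Therefore, FOLLOW(S) = {$}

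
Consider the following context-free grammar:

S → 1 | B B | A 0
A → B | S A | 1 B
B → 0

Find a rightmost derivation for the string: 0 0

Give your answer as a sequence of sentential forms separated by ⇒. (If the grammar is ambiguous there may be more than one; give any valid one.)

S ⇒ B B ⇒ B 0 ⇒ 0 0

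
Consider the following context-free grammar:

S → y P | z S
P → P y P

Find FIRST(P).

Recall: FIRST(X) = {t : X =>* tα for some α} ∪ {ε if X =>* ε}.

We compute FIRST(P) using the standard algorithm.
FIRST(P) = {}
FIRST(S) = {y, z}
Therefore, FIRST(P) = {}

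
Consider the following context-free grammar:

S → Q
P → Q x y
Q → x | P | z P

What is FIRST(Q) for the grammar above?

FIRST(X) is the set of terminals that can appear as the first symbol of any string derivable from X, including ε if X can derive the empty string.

We compute FIRST(Q) using the standard algorithm.
FIRST(P) = {x, z}
FIRST(Q) = {x, z}
FIRST(S) = {x, z}
Therefore, FIRST(Q) = {x, z}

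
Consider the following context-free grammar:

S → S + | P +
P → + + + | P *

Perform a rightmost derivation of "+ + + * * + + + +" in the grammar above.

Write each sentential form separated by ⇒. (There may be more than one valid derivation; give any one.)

S ⇒ S + ⇒ S + + ⇒ S + + + ⇒ P + + + + ⇒ P * + + + + ⇒ P * * + + + + ⇒ + + + * * + + + +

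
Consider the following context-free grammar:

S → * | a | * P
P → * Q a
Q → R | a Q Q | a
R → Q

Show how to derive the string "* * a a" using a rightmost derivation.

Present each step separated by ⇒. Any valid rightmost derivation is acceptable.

S ⇒ * P ⇒ * * Q a ⇒ * * a a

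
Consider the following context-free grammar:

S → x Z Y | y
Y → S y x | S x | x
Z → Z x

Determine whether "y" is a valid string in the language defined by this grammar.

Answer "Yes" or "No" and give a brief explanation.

Yes - a valid derivation exists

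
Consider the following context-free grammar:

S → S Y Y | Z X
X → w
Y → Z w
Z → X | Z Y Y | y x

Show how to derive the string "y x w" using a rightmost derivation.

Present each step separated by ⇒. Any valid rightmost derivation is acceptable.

S ⇒ Z X ⇒ Z w ⇒ y x w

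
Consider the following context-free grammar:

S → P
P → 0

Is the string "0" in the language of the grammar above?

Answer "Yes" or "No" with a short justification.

Yes - a valid derivation exists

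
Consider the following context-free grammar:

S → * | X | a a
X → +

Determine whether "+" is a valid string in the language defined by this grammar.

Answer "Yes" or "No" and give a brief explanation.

Yes - a valid derivation exists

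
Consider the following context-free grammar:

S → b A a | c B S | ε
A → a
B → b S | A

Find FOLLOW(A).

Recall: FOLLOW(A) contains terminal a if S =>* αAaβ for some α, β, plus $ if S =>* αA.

We compute FOLLOW(A) using the standard algorithm.
FOLLOW(S) starts with {$}.
FIRST(A) = {a}
FIRST(B) = {a, b}
FIRST(S) = {b, c, ε}
FOLLOW(A) = {$, a, b, c}
FOLLOW(B) = {$, b, c}
FOLLOW(S) = {$, b, c}
Therefore, FOLLOW(A) = {$, a, b, c}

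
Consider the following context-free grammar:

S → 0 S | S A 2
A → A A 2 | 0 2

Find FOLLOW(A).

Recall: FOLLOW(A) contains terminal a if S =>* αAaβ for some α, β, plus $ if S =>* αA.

We compute FOLLOW(A) using the standard algorithm.
FOLLOW(S) starts with {$}.
FIRST(A) = {0}
FIRST(S) = {0}
FOLLOW(A) = {0, 2}
FOLLOW(S) = {$, 0}
Therefore, FOLLOW(A) = {0, 2}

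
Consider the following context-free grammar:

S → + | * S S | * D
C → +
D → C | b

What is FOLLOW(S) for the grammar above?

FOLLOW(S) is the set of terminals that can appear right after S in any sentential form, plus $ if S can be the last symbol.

We compute FOLLOW(S) using the standard algorithm.
FOLLOW(S) starts with {$}.
FIRST(C) = {+}
FIRST(D) = {+, b}
FIRST(S) = {*, +}
FOLLOW(C) = {$, *, +}
FOLLOW(D) = {$, *, +}
FOLLOW(S) = {$, *, +}
Therefore, FOLLOW(S) = {$, *, +}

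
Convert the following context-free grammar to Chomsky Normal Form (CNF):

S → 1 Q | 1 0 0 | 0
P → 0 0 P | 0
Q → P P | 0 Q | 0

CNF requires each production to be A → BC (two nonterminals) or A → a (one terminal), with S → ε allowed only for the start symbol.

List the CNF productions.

T1 → 1; T0 → 0; S → 0; P → 0; Q → 0; S → T1 Q; S → T1 X0; X0 → T0 T0; P → T0 X1; X1 → T0 P; Q → P P; Q → T0 Q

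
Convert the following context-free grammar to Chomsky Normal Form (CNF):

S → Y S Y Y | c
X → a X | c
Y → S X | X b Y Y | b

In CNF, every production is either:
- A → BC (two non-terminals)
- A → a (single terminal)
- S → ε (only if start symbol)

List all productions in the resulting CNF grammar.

S → c; TA → a; X → c; TB → b; Y → b; S → Y X0; X0 → S X1; X1 → Y Y; X → TA X; Y → S X; Y → X X2; X2 → TB X3; X3 → Y Y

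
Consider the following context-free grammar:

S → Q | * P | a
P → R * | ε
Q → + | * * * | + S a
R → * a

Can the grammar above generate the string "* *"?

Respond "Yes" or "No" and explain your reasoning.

No - no valid derivation exists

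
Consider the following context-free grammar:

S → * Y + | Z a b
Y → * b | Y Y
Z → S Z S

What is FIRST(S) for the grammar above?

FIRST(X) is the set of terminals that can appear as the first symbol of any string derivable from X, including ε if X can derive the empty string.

We compute FIRST(S) using the standard algorithm.
FIRST(S) = {*}
FIRST(Y) = {*}
FIRST(Z) = {*}
Therefore, FIRST(S) = {*}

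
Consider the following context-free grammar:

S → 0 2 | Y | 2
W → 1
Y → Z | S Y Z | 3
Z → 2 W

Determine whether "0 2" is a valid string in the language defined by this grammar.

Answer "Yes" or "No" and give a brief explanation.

Yes - a valid derivation exists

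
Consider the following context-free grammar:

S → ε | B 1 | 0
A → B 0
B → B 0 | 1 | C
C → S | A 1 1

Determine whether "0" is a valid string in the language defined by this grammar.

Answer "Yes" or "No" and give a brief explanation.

Yes - a valid derivation exists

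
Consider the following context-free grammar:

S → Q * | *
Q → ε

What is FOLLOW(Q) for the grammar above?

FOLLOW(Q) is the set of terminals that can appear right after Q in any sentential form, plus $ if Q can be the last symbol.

We compute FOLLOW(Q) using the standard algorithm.
FOLLOW(S) starts with {$}.
FIRST(Q) = {ε}
FIRST(S) = {*}
FOLLOW(Q) = {*}
FOLLOW(S) = {$}
Therefore, FOLLOW(Q) = {*}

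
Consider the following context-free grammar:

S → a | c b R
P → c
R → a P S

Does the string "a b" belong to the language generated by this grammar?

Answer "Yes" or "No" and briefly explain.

No - no valid derivation exists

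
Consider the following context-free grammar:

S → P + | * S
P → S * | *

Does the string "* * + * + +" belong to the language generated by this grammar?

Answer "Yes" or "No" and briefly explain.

No - no valid derivation exists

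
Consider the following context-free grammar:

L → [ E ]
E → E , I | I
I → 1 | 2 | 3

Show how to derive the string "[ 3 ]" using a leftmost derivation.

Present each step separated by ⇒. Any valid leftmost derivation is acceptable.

L ⇒ [ E ] ⇒ [ I ] ⇒ [ 3 ]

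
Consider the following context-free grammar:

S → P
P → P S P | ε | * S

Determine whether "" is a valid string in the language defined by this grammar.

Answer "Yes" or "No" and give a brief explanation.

Yes - a valid derivation exists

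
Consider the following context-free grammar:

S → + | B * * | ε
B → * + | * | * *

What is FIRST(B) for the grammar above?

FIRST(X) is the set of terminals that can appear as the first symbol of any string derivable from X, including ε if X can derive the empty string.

We compute FIRST(B) using the standard algorithm.
FIRST(B) = {*}
FIRST(S) = {*, +, ε}
Therefore, FIRST(B) = {*}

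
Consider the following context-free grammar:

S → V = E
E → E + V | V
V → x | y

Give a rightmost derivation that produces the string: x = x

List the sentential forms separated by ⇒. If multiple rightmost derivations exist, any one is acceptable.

S ⇒ V = E ⇒ V = V ⇒ V = x ⇒ x = x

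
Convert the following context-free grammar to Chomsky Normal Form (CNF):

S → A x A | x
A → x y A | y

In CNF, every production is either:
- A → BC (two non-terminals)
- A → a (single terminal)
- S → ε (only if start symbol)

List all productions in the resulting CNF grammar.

TX → x; S → x; TY → y; A → y; S → A X0; X0 → TX A; A → TX X1; X1 → TY A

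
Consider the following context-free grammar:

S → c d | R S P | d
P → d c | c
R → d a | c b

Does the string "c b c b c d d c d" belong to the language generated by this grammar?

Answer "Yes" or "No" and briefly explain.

No - no valid derivation exists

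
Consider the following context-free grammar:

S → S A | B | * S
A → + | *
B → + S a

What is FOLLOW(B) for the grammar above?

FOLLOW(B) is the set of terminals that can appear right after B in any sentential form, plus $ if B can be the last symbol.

We compute FOLLOW(B) using the standard algorithm.
FOLLOW(S) starts with {$}.
FIRST(A) = {*, +}
FIRST(B) = {+}
FIRST(S) = {*, +}
FOLLOW(A) = {$, *, +, a}
FOLLOW(B) = {$, *, +, a}
FOLLOW(S) = {$, *, +, a}
Therefore, FOLLOW(B) = {$, *, +, a}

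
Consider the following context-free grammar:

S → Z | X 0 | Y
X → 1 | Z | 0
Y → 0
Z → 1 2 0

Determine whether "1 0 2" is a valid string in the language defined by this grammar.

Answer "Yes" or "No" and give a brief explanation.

No - no valid derivation exists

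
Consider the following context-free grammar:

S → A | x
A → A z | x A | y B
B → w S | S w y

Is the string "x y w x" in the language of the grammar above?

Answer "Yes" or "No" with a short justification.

Yes - a valid derivation exists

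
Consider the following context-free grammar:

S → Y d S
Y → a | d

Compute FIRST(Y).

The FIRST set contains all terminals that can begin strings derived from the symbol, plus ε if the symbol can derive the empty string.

We compute FIRST(Y) using the standard algorithm.
FIRST(S) = {a, d}
FIRST(Y) = {a, d}
Therefore, FIRST(Y) = {a, d}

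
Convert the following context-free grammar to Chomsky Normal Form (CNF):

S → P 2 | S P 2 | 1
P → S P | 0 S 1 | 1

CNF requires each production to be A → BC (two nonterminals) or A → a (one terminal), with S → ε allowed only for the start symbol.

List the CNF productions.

T2 → 2; S → 1; T0 → 0; T1 → 1; P → 1; S → P T2; S → S X0; X0 → P T2; P → S P; P → T0 X1; X1 → S T1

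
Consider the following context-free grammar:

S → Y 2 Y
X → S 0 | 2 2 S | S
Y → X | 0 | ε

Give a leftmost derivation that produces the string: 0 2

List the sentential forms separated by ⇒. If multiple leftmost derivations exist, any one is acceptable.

S ⇒ Y 2 Y ⇒ 0 2 Y ⇒ 0 2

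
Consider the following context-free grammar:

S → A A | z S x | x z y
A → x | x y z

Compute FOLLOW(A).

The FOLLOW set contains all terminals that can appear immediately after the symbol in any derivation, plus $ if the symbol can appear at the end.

We compute FOLLOW(A) using the standard algorithm.
FOLLOW(S) starts with {$}.
FIRST(A) = {x}
FIRST(S) = {x, z}
FOLLOW(A) = {$, x}
FOLLOW(S) = {$, x}
Therefore, FOLLOW(A) = {$, x}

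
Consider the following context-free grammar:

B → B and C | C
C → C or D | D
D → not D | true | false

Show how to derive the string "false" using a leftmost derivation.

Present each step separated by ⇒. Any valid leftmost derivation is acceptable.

B ⇒ C ⇒ D ⇒ false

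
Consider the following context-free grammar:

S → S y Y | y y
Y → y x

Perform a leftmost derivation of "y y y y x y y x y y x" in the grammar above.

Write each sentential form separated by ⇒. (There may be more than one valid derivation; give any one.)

S ⇒ S y Y ⇒ S y Y y Y ⇒ S y Y y Y y Y ⇒ y y y Y y Y y Y ⇒ y y y y x y Y y Y ⇒ y y y y x y y x y Y ⇒ y y y y x y y x y y x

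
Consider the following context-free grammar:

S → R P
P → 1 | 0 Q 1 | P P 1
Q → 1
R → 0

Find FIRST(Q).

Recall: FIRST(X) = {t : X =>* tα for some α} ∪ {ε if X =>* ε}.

We compute FIRST(Q) using the standard algorithm.
FIRST(P) = {0, 1}
FIRST(Q) = {1}
FIRST(R) = {0}
FIRST(S) = {0}
Therefore, FIRST(Q) = {1}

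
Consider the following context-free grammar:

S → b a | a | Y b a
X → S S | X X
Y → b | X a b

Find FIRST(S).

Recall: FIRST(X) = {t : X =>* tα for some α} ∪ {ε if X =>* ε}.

We compute FIRST(S) using the standard algorithm.
FIRST(S) = {a, b}
FIRST(X) = {a, b}
FIRST(Y) = {a, b}
Therefore, FIRST(S) = {a, b}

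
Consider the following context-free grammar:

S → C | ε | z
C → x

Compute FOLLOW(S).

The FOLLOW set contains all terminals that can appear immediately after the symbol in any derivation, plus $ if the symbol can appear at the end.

We compute FOLLOW(S) using the standard algorithm.
FOLLOW(S) starts with {$}.
FIRST(C) = {x}
FIRST(S) = {x, z, ε}
FOLLOW(C) = {$}
FOLLOW(S) = {$}
Therefore, FOLLOW(S) = {$}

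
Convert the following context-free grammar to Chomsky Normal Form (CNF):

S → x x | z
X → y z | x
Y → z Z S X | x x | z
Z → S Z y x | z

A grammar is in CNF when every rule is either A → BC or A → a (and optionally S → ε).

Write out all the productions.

TX → x; S → z; TY → y; TZ → z; X → x; Y → z; Z → z; S → TX TX; X → TY TZ; Y → TZ X0; X0 → Z X1; X1 → S X; Y → TX TX; Z → S X2; X2 → Z X3; X3 → TY TX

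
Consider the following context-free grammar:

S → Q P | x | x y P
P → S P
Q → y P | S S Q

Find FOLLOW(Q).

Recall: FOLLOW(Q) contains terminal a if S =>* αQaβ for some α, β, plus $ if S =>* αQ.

We compute FOLLOW(Q) using the standard algorithm.
FOLLOW(S) starts with {$}.
FIRST(P) = {x, y}
FIRST(Q) = {x, y}
FIRST(S) = {x, y}
FOLLOW(P) = {$, x, y}
FOLLOW(Q) = {x, y}
FOLLOW(S) = {$, x, y}
Therefore, FOLLOW(Q) = {x, y}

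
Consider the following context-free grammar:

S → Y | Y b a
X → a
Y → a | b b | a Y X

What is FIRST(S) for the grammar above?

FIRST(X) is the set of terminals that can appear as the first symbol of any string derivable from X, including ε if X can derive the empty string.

We compute FIRST(S) using the standard algorithm.
FIRST(S) = {a, b}
FIRST(X) = {a}
FIRST(Y) = {a, b}
Therefore, FIRST(S) = {a, b}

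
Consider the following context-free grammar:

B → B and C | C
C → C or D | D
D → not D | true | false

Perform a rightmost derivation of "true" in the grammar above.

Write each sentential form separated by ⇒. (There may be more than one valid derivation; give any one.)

B ⇒ C ⇒ D ⇒ true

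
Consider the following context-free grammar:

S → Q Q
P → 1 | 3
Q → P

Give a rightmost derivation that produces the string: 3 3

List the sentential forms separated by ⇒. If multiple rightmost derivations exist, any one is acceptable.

S ⇒ Q Q ⇒ Q P ⇒ Q 3 ⇒ P 3 ⇒ 3 3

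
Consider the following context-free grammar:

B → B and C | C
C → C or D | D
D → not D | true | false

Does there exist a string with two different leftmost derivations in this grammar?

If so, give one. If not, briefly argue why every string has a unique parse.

No - every string in the language has a unique leftmost derivation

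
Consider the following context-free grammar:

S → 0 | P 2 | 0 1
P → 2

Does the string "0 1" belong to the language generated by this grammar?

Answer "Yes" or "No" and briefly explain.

Yes - a valid derivation exists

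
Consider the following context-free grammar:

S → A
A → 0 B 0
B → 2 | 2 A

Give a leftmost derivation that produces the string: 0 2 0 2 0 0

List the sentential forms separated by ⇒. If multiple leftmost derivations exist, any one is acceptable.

S ⇒ A ⇒ 0 B 0 ⇒ 0 2 A 0 ⇒ 0 2 0 B 0 0 ⇒ 0 2 0 2 0 0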